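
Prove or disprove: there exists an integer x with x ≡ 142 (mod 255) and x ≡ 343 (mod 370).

No such integer exists.

Reduce both congruences modulo 5, which divides 255 and 370: they say x ≡ 142 (mod 5) and x ≡ 343 (mod 5).
But 142 mod 5 = 2 while 343 mod 5 = 3, a contradiction.
Therefore no such x exists.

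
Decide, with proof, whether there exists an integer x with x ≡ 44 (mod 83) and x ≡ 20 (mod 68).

gcd(83, 68) = 1, so the Chinese Remainder Theorem guarantees exactly one residue class mod 5644 satisfying both.
Write x = 44 + 83t and require 44 + 83t ≡ 20 (mod 68), i.e. 83t ≡ 44 (mod 68).
83 ≡ 15 (mod 68), so this reads 15t ≡ 44 (mod 68). Invert 15 mod 68 by the Euclidean algorithm: 68 = 4·15 + 8, 15 = 1·8 + 7, 8 = 1·7 + 1, 7 = 7·1 + 0; back-substituting, 1 = 8 − 1·7 = 8 − (15 − 1·8) = −15 + 2·8 = −15 + 2·(68 − 4·15) = 2·68 − 9·15. Hence 15·(-9) ≡ 1, so 15⁻¹ ≡ -9 ≡ 59 (mod 68).
Therefore t ≡ 59·44 = 2596 ≡ 12 (mod 68).
With t = 12: x = 44 + 83·12 = 1040.
Verify: 1040 = 12·83 + 44 and 1040 = 15·68 + 20. ✓

x = 1040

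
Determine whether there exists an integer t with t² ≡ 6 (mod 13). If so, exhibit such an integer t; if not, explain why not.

No, no such integer exists.

Computing t² mod 13 for t = 0, 1, …, 6 (enough, by the symmetry t ↦ 13 − t) gives 0, 1, 4, 9, 3, 12, 10.
The set of squares mod 13 is therefore {0, 1, 3, 4, 9, 10, 12}, which does not contain 6.
Therefore t² ≡ 6 (mod 13) has no solution.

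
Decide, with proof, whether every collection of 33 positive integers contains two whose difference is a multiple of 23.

Yes.

Partition the integers by their residue mod 23; there are 23 classes.
Placing 33 integers into 23 classes, some class receives at least two — say a and b.
Then a ≡ b (mod 23), i.e. 23 ∣ (a − b).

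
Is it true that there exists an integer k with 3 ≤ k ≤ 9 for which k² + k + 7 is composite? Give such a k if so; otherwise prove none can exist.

k = 6

At k = 6: 6² + 6 + 7 = 49 = 7·7, which is composite.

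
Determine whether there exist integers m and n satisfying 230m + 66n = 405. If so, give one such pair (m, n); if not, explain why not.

No, no such integers exist.

Both 230 and 66 are divisible by gcd(230, 66) = 2, hence so is any combination 230m + 66n.
However 405 leaves remainder 1 on division by 2.
So the equation is unsolvable over ℤ.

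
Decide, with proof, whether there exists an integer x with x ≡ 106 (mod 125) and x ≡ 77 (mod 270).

Reduce both congruences modulo 5, which divides 125 and 270: they say x ≡ 106 (mod 5) and x ≡ 77 (mod 5).
But 106 mod 5 = 1 while 77 mod 5 = 2, a contradiction.
So no integer satisfies both congruences.

No, no such integer exists.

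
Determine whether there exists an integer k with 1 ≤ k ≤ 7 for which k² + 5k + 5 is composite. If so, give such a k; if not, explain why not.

k = 5

At k = 5: 5² + 5·5 + 5 = 55 = 5·11, which is composite.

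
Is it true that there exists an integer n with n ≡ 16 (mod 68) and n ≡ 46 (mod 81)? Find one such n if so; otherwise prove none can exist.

n = 4096

The moduli 68 and 81 are coprime, so by the Chinese Remainder Theorem a unique solution modulo 5508 exists.
Any solution of the first congruence is n = 16 + 68t; substituting into the second, 68t ≡ 46 − 16 ≡ 30 (mod 81).
Note 68·56 = 3808 ≡ 1 (mod 81) (as 3808 − 1 = 47·81), so 68⁻¹ ≡ 56.
Multiplying by 56: t ≡ 56·30 = 1680 ≡ 60 (mod 81).
Taking t = 60 gives n = 16 + 68·60 = 4096.
Check: 4096 mod 68 = 16, 4096 mod 81 = 46. ✓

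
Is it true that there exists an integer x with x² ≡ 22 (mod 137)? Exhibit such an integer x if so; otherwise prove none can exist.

x = 61

x = 61 works: 61² = 3721, and 3721 − 22 = 3699 = 27·137.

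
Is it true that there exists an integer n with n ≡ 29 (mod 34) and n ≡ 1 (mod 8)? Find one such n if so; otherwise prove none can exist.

n = 97

The moduli are not coprime: gcd(34, 8) = 2. Compatibility requires 2 ∣ (1 − 29) = -28, which holds, so solutions exist.
Step through n = 29, 29 + 34, 29 + 2·34, …: the values 29, 63, 97 reduce mod 8 to 5, 7, 1. The value 97 hits 1.
Indeed 97 ≡ 29 (mod 34) and 97 ≡ 1 (mod 8).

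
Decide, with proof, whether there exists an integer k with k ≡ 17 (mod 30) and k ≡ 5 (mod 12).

k = 17

The moduli are not coprime: gcd(30, 12) = 6. Compatibility requires 6 ∣ (5 − 17) = -12, which holds, so solutions exist.
In fact k = 17 itself already satisfies 17 mod 12 = 5.
Check: 17 mod 30 = 17, 17 mod 12 = 5. ✓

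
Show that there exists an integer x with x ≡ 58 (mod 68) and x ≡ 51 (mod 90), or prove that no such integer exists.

No, no such integer exists.

Both moduli are multiples of 2 = gcd(68, 90), so any solution would satisfy x ≡ 58 and x ≡ 51 modulo 2 simultaneously.
But 58 mod 2 = 0 while 51 mod 2 = 1, a contradiction.
Hence the system has no solution.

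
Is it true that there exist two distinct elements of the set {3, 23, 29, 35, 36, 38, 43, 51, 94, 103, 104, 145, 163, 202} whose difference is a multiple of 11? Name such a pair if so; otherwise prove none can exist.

3 mod 11 = 3 and 36 mod 11 = 3, so 36 − 3 = 33 = 3·11.

3 and 36 are such a pair.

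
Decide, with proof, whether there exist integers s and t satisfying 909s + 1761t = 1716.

s = 122, t = -62

gcd(909, 1761) = 3, and 3 divides 1716, so integer solutions exist.
Dividing through by 3 reduces the equation to 303s + 587t = 572.
Run the Euclidean algorithm on 587 and 303: 587 = 1·303 + 284, 303 = 1·284 + 19, 284 = 14·19 + 18, 19 = 1·18 + 1, 18 = 18·1 + 0.
Back-substituting, 1 = 19 − 1·18 = 19 − (284 − 14·19) = −284 + 15·19 = −284 + 15·(303 − 1·284) = 15·303 − 16·284 = 15·303 − 16·(587 − 1·303) = −16·587 + 31·303; that is, 303·31 + 587·(-16) = 1.
Multiplying through by 572: s = 31·572 = 17732, t = (-16)·572 = -9152 is a solution.
Subtracting 30·587 from s and adding 30·303 to t gives the tidier solution (122, -62).
Check: 909·122 + 1761·(-62) = 110898 − 109182 = 1716. ✓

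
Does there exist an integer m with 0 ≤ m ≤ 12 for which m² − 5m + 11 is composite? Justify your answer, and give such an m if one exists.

m = 8

At m = 8: 8² − 5·8 + 11 = 35 = 5·7, which is composite.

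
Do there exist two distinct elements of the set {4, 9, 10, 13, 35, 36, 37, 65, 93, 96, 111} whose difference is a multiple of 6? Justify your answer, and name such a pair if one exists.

Both 4 and 10 leave remainder 4 on division by 6; their difference 6 = 1·6 is a multiple of 6.

The pair (4, 10) works.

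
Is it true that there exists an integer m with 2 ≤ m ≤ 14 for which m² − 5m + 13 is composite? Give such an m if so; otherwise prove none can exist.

At m = 9: 9² − 5·9 + 13 = 49 = 7·7, which is composite.

m = 9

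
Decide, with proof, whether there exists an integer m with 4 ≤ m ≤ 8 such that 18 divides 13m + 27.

For m = 4, 5, …, 8 the values of 13m + 27 modulo 18 are 7, 2, 15, 10, 5 respectively.
Since 0 is absent from this list, 18 ∤ 13m + 27 for every m with 4 ≤ m ≤ 8.

There is no such integer m in that range.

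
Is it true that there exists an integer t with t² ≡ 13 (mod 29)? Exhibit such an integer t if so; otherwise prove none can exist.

Take t = 19. Then 19² = 361 = 12·29 + 13, so 19² ≡ 13 (mod 29).

t = 19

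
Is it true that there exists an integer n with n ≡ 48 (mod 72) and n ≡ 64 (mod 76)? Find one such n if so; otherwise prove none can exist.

n = 1128

gcd(72, 76) = 4. A simultaneous solution exists iff 48 ≡ 64 (mod 4); here 48 mod 4 = 0 = 64 mod 4, so it does.
Write n = 48 + 72t. Then 72t ≡ 64 − 48 ≡ 16 (mod 76); dividing through by 4 gives 18t ≡ 4 (mod 19).
Invert 18 mod 19 by the Euclidean algorithm: 19 = 1·18 + 1, 18 = 18·1 + 0; back-substituting, 1 = 19 − 1·18. Hence 18·(-1) ≡ 1, so 18⁻¹ ≡ -1 ≡ 18 (mod 19).
Therefore t ≡ 18·4 = 72 ≡ 15 (mod 19).
Then n = 48 + 72·15 = 1128.
Indeed 1128 ≡ 48 (mod 72) and 1128 ≡ 64 (mod 76).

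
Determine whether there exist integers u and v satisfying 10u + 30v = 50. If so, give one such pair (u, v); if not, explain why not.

u = 2, v = 1

Every value of 10u + 30v is a multiple of gcd(10, 30) = 10; since 10 ∣ 50, solutions exist.
Dividing through by 10 reduces the equation to 1u + 3v = 5.
The coefficient of u is 1, so setting v = 0 and u = 5 already solves it.
Subtracting 1·3 from u and adding 1·1 to v gives the tidier solution (2, 1).
Check: 10·2 + 30·1 = 20 + 30 = 50. ✓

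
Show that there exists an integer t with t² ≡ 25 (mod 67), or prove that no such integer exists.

Take t = 5. Then 5² = 25, and since 0 ≤ 25 < 67 this is already reduced: 5² ≡ 25 (mod 67).

t = 5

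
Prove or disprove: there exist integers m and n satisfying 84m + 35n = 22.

gcd(84, 35) = 7, so every integer of the form 84m + 35n is a multiple of 7.
But 22 is not a multiple of 7 (it leaves remainder 1).
Therefore 84m + 35n = 22 has no solution in integers.

There are no such integers.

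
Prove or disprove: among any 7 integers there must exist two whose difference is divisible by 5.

Each integer lies in one of the 5 residue classes modulo 5.
Since 7 > 5, two of the 7 integers must share a residue class by the pigeonhole principle; call them a and b.
Then a ≡ b (mod 5), i.e. 5 ∣ (a − b).

Yes.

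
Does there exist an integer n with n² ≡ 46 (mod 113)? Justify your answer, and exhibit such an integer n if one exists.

Apply Euler's criterion with the prime 113: 46 is a quadratic residue iff 46^56 ≡ 1 (mod 113), and a non-residue iff it is ≡ −1.
Squaring successively (mod 113): 46^2 = 2116 ≡ 82; 46^4 ≡ 82² = 6724 ≡ 57; 46^8 ≡ 57² = 3249 ≡ 85; 46^16 ≡ 85² = 7225 ≡ 106; 46^32 ≡ 106² = 11236 ≡ 49.
Since 56 = 32 + 16 + 8, 46^56 ≡ 49 · 106 · 85; multiplying out mod 113: 49·106 = 5194 ≡ 109, then 109·85 = 9265 ≡ 112. Thus 46^56 ≡ 112 ≡ −1 (mod 113).
The value −1 means 46 is a non-residue modulo 113, so n² ≡ 46 (mod 113) is impossible.

No such integer exists.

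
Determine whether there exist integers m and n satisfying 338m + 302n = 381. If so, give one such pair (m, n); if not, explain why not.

No such integers exist.

Any value of 338m + 302n is a multiple of gcd(338, 302) = 2.
However 381 leaves remainder 1 on division by 2.
Hence no integers m, n satisfy the equation.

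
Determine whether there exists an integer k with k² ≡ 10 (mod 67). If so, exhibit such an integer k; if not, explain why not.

k = 55

Take k = 55. Then 55² = 3025 = 45·67 + 10, so 55² ≡ 10 (mod 67).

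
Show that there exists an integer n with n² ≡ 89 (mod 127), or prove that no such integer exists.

127 is prime, so by Euler's criterion 89 is a square mod 127 iff 89^((127−1)/2) = 89^63 ≡ 1 (mod 127).
Squaring successively (mod 127): 89^2 = 7921 ≡ 47; 89^4 ≡ 47² = 2209 ≡ 50; 89^8 ≡ 50² = 2500 ≡ 87; 89^16 ≡ 87² = 7569 ≡ 76; 89^32 ≡ 76² = 5776 ≡ 61.
Since 63 = 32 + 16 + 8 + 4 + 2 + 1, 89^63 ≡ 61 · 76 · 87 · 50 · 47 · 89; multiplying out mod 127: 61·76 = 4636 ≡ 64, then 64·87 = 5568 ≡ 107, then 107·50 = 5350 ≡ 16, then 16·47 = 752 ≡ 117, then 117·89 = 10413 ≡ 126. Thus 89^63 ≡ 126 ≡ −1 (mod 127).
By Euler's criterion 89 is a quadratic non-residue mod 127: no n satisfies n² ≡ 89 (mod 127).

There is no such integer.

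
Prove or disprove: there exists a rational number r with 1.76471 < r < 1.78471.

Multiplying by 9: 9·1.76471 = 15.88239 and 9·1.78471 = 16.06239, so the integer 16 lies strictly between them.
Hence 16/9 is a rational number with 1.76471 < 16/9 < 1.78471.

r = 16/9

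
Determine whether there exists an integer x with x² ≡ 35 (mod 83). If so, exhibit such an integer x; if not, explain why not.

No, no such integer exists.

Apply Euler's criterion with the prime 83: 35 is a quadratic residue iff 35^41 ≡ 1 (mod 83), and a non-residue iff it is ≡ −1.
Squaring successively (mod 83): 35^2 = 1225 ≡ 63; 35^4 ≡ 63² = 3969 ≡ 68; 35^8 ≡ 68² = 4624 ≡ 59; 35^16 ≡ 59² = 3481 ≡ 78; 35^32 ≡ 78² = 6084 ≡ 25.
Since 41 = 32 + 8 + 1, 35^41 ≡ 25 · 59 · 35; multiplying out mod 83: 25·59 = 1475 ≡ 64, then 64·35 = 2240 ≡ 82. Thus 35^41 ≡ 82 ≡ −1 (mod 83).
By Euler's criterion 35 is a quadratic non-residue mod 83: no x satisfies x² ≡ 35 (mod 83).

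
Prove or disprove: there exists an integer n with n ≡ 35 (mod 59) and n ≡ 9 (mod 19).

n = 389

The moduli 59 and 19 are coprime, so by the Chinese Remainder Theorem a unique solution modulo 1121 exists.
Any solution of the first congruence is n = 35 + 59t; substituting into the second, 59t ≡ 9 − 35 ≡ 12 (mod 19).
59 ≡ 2 (mod 19), so this reads 2t ≡ 12 (mod 19). To invert 2 modulo 19: 19 = 9·2 + 1, 2 = 2·1 + 0, and unwinding, 1 = 19 − 9·2. Thus 2⁻¹ ≡ -9 ≡ 10 (mod 19).
Therefore t ≡ 10·12 = 120 ≡ 6 (mod 19).
With t = 6: n = 35 + 59·6 = 389.
Check: 389 mod 59 = 35, 389 mod 19 = 9. ✓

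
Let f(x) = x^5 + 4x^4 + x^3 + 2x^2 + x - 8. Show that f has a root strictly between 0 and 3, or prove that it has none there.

f(0) = -8 and f(3) = 607, which have opposite signs.
f is continuous everywhere (it is a polynomial), in particular on [0, 3].
By the Intermediate Value Theorem, f takes the value 0 somewhere in the open interval.

Yes, f has a root in the interval.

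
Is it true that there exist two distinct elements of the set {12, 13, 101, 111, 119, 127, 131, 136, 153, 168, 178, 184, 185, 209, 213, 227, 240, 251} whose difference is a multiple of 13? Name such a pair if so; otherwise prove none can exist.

The pair (12, 168) works.

Both 12 and 168 leave remainder 12 on division by 13; their difference 156 = 12·13 is a multiple of 13.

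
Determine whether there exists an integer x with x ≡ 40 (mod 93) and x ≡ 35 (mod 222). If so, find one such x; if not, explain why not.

gcd(93, 222) = 3. If x ≡ 40 (mod 93) and x ≡ 35 (mod 222), then x ≡ 40 (mod 3) and x ≡ 35 (mod 3).
These are incompatible: 40 − 35 = 5 is not divisible by 3.
So no integer satisfies both congruences.

There is no such integer.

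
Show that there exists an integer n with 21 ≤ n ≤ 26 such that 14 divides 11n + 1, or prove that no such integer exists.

No such integer n in that range exists.

At n = 21, 11·21 + 1 = 232 ≡ 8 (mod 14), and each step in n adds 11, giving residues 8, 5, 2, 13, 10, 7 for n = 21, 22, …, 26.
Since 0 is absent from this list, 14 ∤ 11n + 1 for every n with 21 ≤ n ≤ 26.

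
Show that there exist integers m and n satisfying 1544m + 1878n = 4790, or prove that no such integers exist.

gcd(1544, 1878) = 2, and 2 divides 4790, so integer solutions exist.
Dividing through by 2 reduces the equation to 772m + 939n = 2395.
Run the Euclidean algorithm on 939 and 772: 939 = 1·772 + 167, 772 = 4·167 + 104, 167 = 1·104 + 63, 104 = 1·63 + 41, 63 = 1·41 + 22, 41 = 1·22 + 19, 22 = 1·19 + 3, 19 = 6·3 + 1, 3 = 3·1 + 0.
Back-substituting, 1 = 19 − 6·3 = 19 − 6·(22 − 1·19) = −6·22 + 7·19 = −6·22 + 7·(41 − 1·22) = 7·41 − 13·22 = 7·41 − 13·(63 − 1·41) = −13·63 + 20·41 = −13·63 + 20·(104 − 1·63) = 20·104 − 33·63 = 20·104 − 33·(167 − 1·104) = −33·167 + 53·104 = −33·167 + 53·(772 − 4·167) = 53·772 − 245·167 = 53·772 − 245·(939 − 1·772) = −245·939 + 298·772; that is, 772·298 + 939·(-245) = 1.
Times 2395: 772·713710 + 939·(-586775) = 2395, so (713710, -586775) solves it.
Subtracting 760·939 from m and adding 760·772 to n gives the tidier solution (70, -55).
Indeed 1544·70 + 1878·(-55) = 108080 − 103290 = 4790.

m = 70, n = -55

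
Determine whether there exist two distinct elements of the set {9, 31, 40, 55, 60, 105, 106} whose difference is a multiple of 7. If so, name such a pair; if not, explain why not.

No such pair exists.

Residues mod 7: 9↦2, 31↦3, 40↦5, 55↦6, 60↦4, 105↦0, 106↦1.
All 7 residues are distinct, so no two elements differ by a multiple of 7.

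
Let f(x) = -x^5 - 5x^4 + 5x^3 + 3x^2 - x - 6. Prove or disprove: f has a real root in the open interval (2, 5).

f(2) = -68 and f(5) = -5561, both negative, so a sign-change argument is unavailable; we show f keeps this sign on the whole interval.
Shift to the endpoint 2: with x = 2 + u (0 < u < 3), one computes f(2 + u) = -u^5 - 15u^4 - 75u^3 - 167u^2 - 169u - 68.
All 6 nonzero coefficients of this polynomial in u are negative; hence for u > 0 the value is a sum of negative terms (the constant -68 among them).
So f is strictly negative on (2, 5); no root exists in the interval.

No.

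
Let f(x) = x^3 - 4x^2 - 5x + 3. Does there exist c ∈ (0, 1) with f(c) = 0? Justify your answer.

Such a root exists.

f(0) = 3 and f(1) = -5, which have opposite signs.
Since f is a polynomial it is continuous on [0, 1].
So by the Intermediate Value Theorem there is a c strictly between 0 and 1 with f(c) = 0.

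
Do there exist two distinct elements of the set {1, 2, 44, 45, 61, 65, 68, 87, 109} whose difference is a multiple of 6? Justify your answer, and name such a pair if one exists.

The pair (1, 61) works.

Both 1 and 61 leave remainder 1 on division by 6; their difference 60 = 10·6 is a multiple of 6.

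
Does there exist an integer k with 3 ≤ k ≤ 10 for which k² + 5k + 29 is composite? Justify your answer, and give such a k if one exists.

k = 9

At k = 9: 9² + 5·9 + 29 = 155 = 5·31, which is composite.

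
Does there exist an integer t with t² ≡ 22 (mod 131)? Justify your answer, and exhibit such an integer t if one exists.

Apply Euler's criterion with the prime 131: 22 is a quadratic residue iff 22^65 ≡ 1 (mod 131), and a non-residue iff it is ≡ −1.
Squaring successively (mod 131): 22^2 = 484 ≡ 91; 22^4 ≡ 91² = 8281 ≡ 28; 22^8 ≡ 28² = 784 ≡ 129; 22^16 ≡ 129² = 16641 ≡ 4; 22^32 ≡ 4² = 16 ≡ 16; 22^64 ≡ 16² = 256 ≡ 125.
Since 65 = 64 + 1, 22^65 ≡ 125 · 22; multiplying out mod 131: 125·22 = 2750 ≡ 130. Thus 22^65 ≡ 130 ≡ −1 (mod 131).
By Euler's criterion 22 is a quadratic non-residue mod 131: no t satisfies t² ≡ 22 (mod 131).

No such integer exists.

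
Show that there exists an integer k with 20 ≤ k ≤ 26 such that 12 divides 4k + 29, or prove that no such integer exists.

There is no such integer k in that range.

At k = 20, 4·20 + 29 = 109 ≡ 1 (mod 12), and each step in k adds 4, giving residues 1, 5, 9, 1, 5, 9, 1 for k = 20, 21, …, 26.
Since 0 is absent from this list, 12 ∤ 4k + 29 for every k with 20 ≤ k ≤ 26.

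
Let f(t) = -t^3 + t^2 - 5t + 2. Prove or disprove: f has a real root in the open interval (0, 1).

Such a root exists.

f(0) = 2 and f(1) = -3, which have opposite signs.
As a polynomial, f is continuous on every closed interval.
By the Intermediate Value Theorem, f takes the value 0 somewhere in the open interval.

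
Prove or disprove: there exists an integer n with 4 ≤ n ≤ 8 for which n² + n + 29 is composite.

At n = 4: 4² + 4 + 29 = 49 = 7·7, which is composite.

n = 4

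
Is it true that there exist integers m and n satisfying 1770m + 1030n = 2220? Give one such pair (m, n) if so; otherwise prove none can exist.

Every value of 1770m + 1030n is a multiple of gcd(1770, 1030) = 10; since 10 ∣ 2220, solutions exist.
Dividing through by 10 reduces the equation to 177m + 103n = 222.
Dividing repeatedly: 177 = 1·103 + 74, 103 = 1·74 + 29, 74 = 2·29 + 16, 29 = 1·16 + 13, 16 = 1·13 + 3, 13 = 4·3 + 1, 3 = 3·1 + 0.
Back-substituting, 1 = 13 − 4·3 = 13 − 4·(16 − 1·13) = −4·16 + 5·13 = −4·16 + 5·(29 − 1·16) = 5·29 − 9·16 = 5·29 − 9·(74 − 2·29) = −9·74 + 23·29 = −9·74 + 23·(103 − 1·74) = 23·103 − 32·74 = 23·103 − 32·(177 − 1·103) = −32·177 + 55·103; that is, 177·(-32) + 103·55 = 1.
Scaling by 222 gives the particular solution (m, n) = (-7104, 12210).
Adding 69·103 to m and subtracting 69·177 from n gives the tidier solution (3, -3).
Indeed 1770·3 + 1030·(-3) = 5310 − 3090 = 2220.

m = 3, n = -3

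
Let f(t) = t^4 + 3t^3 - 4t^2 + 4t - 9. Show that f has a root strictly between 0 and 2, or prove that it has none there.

f(0) = -9 and f(2) = 23, which have opposite signs.
As a polynomial, f is continuous on every closed interval.
By the Intermediate Value Theorem, f takes the value 0 somewhere in the open interval.

Such a root exists.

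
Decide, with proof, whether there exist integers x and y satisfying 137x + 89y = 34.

Since gcd(137, 89) = 1, every integer is an integer combination of 137 and 89.
Euclidean algorithm: 137 = 1·89 + 48, 89 = 1·48 + 41, 48 = 1·41 + 7, 41 = 5·7 + 6, 7 = 1·6 + 1, 6 = 6·1 + 0.
Working back up the chain: 1 = 7 − 1·6 = 7 − (41 − 5·7) = −41 + 6·7 = −41 + 6·(48 − 1·41) = 6·48 − 7·41 = 6·48 − 7·(89 − 1·48) = −7·89 + 13·48 = −7·89 + 13·(137 − 1·89) = 13·137 − 20·89. So 137·13 + 89·(-20) = 1.
Multiplying through by 34: x = 13·34 = 442, y = (-20)·34 = -680 is a solution.
Subtracting 4·89 from x and adding 4·137 to y gives the tidier solution (86, -132).
Indeed 137·86 + 89·(-132) = 11782 − 11748 = 34.

x = 86, y = -132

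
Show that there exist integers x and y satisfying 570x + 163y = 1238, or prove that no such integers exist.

570 and 163 are coprime, so 570x + 163y ranges over all of ℤ.
Run the Euclidean algorithm on 570 and 163: 570 = 3·163 + 81, 163 = 2·81 + 1, 81 = 81·1 + 0.
Working back up the chain: 1 = 163 − 2·81 = 163 − 2·(570 − 3·163) = −2·570 + 7·163. So 570·(-2) + 163·7 = 1.
Scaling by 1238 gives the particular solution (x, y) = (-2476, 8666).
The general solution is x = -2476 + 163k, y = 8666 − 570k; taking k = 16 gives the smaller pair x = 132, y = -454.
Indeed 570·132 + 163·(-454) = 75240 − 74002 = 1238.

x = 132, y = -454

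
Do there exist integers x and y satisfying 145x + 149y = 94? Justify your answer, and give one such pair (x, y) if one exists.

145 and 149 are coprime, so 145x + 149y ranges over all of ℤ.
Run the Euclidean algorithm on 149 and 145: 149 = 1·145 + 4, 145 = 36·4 + 1, 4 = 4·1 + 0.
Working back up the chain: 1 = 145 − 36·4 = 145 − 36·(149 − 1·145) = −36·149 + 37·145. So 145·37 + 149·(-36) = 1.
Scaling by 94 gives the particular solution (x, y) = (3478, -3384).
Shifting by a multiple of (149, −145) keeps it a solution: x = 3478 − 23·149 = 51, y = -3384 + 23·145 = -49.
Indeed 145·51 + 149·(-49) = 7395 − 7301 = 94.

x = 51, y = -49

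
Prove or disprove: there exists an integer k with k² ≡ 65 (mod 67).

k = 20 works: 20² = 400, and 400 − 65 = 335 = 5·67.

k = 20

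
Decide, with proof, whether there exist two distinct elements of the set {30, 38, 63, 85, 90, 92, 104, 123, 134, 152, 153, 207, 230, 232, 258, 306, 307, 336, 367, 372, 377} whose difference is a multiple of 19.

The pair (30, 258) works.

Reduce each element mod 19: 30↦11, 38↦0, 63↦6, 85↦9, 90↦14, 92↦16, 104↦9, 123↦9, 134↦1, 152↦0, 153↦1, 207↦17, 230↦2, 232↦4, 258↦11, 306↦2, 307↦3, 336↦13, 367↦6, 372↦11, 377↦16. The residue 11 repeats (at 30 and 258), and 258 − 30 = 228 = 12·19.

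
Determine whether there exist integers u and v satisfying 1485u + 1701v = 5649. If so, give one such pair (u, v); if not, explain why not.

Both 1485 and 1701 are divisible by gcd(1485, 1701) = 27, hence so is any combination 1485u + 1701v.
But 5649 = 27·209 + 6, so 27 ∤ 5649.
Therefore 1485u + 1701v = 5649 has no solution in integers.

There are no such integers.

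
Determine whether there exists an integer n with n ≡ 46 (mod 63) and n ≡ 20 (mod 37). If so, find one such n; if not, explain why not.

n = 2314

gcd(63, 37) = 1, so the Chinese Remainder Theorem guarantees exactly one residue class mod 2331 satisfying both.
Write n = 46 + 63t and require 46 + 63t ≡ 20 (mod 37), i.e. 63t ≡ 11 (mod 37).
63 ≡ 26 (mod 37), so this reads 26t ≡ 11 (mod 37). Since 26·10 = 260 = 7·37 + 1, the inverse of 26 mod 37 is 10.
Multiplying by 10: t ≡ 10·11 = 110 ≡ 36 (mod 37).
With t = 36: n = 46 + 63·36 = 2314.
Indeed 2314 ≡ 46 (mod 63) and 2314 ≡ 20 (mod 37).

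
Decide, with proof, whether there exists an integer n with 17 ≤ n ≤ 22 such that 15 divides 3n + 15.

n = 20

For n = 17, 18, 19 the values 66, 69, 72 are not multiples of 15. n = 20 works, since 3·20 + 15 = 75 = 5·15.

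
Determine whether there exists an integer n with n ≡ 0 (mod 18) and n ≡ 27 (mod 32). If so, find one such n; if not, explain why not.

There is no such integer.

Reduce both congruences modulo 2, which divides 18 and 32: they say n ≡ 0 (mod 2) and n ≡ 27 (mod 2).
However 0 ≡ 0 and 27 ≡ 1 (mod 2), and 0 ≠ 1.
Hence the system has no solution.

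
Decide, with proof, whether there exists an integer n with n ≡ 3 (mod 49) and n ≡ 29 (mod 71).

The moduli 49 and 71 are coprime, so by the Chinese Remainder Theorem a unique solution modulo 3479 exists.
Any solution of the first congruence is n = 3 + 49t; substituting into the second, 49t ≡ 29 − 3 ≡ 26 (mod 71).
Invert 49 mod 71 by the Euclidean algorithm: 71 = 1·49 + 22, 49 = 2·22 + 5, 22 = 4·5 + 2, 5 = 2·2 + 1, 2 = 2·1 + 0; back-substituting, 1 = 5 − 2·2 = 5 − 2·(22 − 4·5) = −2·22 + 9·5 = −2·22 + 9·(49 − 2·22) = 9·49 − 20·22 = 9·49 − 20·(71 − 1·49) = −20·71 + 29·49. Hence 49·29 ≡ 1, so 49⁻¹ ≡ 29 (mod 71).
Therefore t ≡ 29·26 = 754 ≡ 44 (mod 71).
Taking t = 44 gives n = 3 + 49·44 = 2159.
Verify: 2159 = 44·49 + 3 and 2159 = 30·71 + 29. ✓

n = 2159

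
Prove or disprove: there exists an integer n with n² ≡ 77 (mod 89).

There is no such integer.

89 is prime, so by Euler's criterion 77 is a square mod 89 iff 77^((89−1)/2) = 77^44 ≡ 1 (mod 89).
Squaring successively (mod 89): 77^2 = 5929 ≡ 55; 77^4 ≡ 55² = 3025 ≡ 88; 77^8 ≡ 88² = 7744 ≡ 1; 77^16 ≡ 1² = 1 ≡ 1; 77^32 ≡ 1² = 1 ≡ 1.
Since 44 = 32 + 8 + 4, 77^44 ≡ 1 · 1 · 88; multiplying out mod 89: 1·1 = 1 ≡ 1, then 1·88 = 88 ≡ 88. Thus 77^44 ≡ 88 ≡ −1 (mod 89).
By Euler's criterion 77 is a quadratic non-residue mod 89: no n satisfies n² ≡ 77 (mod 89).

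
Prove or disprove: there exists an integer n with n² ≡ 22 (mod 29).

n = 15

Take n = 15. Then 15² = 225 = 7·29 + 22, so 15² ≡ 22 (mod 29).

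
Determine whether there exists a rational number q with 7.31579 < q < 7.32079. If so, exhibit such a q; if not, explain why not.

Scale by 22: the interval becomes (160.94738, 161.05738), which contains the integer 161.
Dividing back, 7.31579 < 161/22 < 7.32079, and 161/22 is rational.

q = 161/22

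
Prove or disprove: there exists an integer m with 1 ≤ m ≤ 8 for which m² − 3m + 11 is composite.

m = 7

At m = 7: 7² − 3·7 + 11 = 39 = 3·13, which is composite.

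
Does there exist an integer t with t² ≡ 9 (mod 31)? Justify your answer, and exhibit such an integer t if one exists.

Take t = 28. Then 28² = 784 = 25·31 + 9, so 28² ≡ 9 (mod 31).

t = 28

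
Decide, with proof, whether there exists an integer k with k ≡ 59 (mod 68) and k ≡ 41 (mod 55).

k = 1691

Since 68 and 55 share no common factor, CRT says the pair of congruences has a solution (unique mod 3740).
Write k = 59 + 68t and require 59 + 68t ≡ 41 (mod 55), i.e. 68t ≡ 37 (mod 55).
68 ≡ 13 (mod 55), so this reads 13t ≡ 37 (mod 55). Since 13·17 = 221 = 4·55 + 1, the inverse of 13 mod 55 is 17.
Multiplying by 17: t ≡ 17·37 = 629 ≡ 24 (mod 55).
Taking t = 24 gives k = 59 + 68·24 = 1691.
Verify: 1691 = 24·68 + 59 and 1691 = 30·55 + 41. ✓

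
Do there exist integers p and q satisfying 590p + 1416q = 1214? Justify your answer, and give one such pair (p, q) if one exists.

Any value of 590p + 1416q is a multiple of gcd(590, 1416) = 118.
But 1214 = 118·10 + 34, so 118 ∤ 1214.
Therefore 590p + 1416q = 1214 has no solution in integers.

No, no such integers exist.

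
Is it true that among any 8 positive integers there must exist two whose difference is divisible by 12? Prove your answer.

No; for instance {58, 59, 60, 61, 62, 63, 64, 65} is a counterexample.

Try 8 consecutive integers, 58, 59, …, 65. Their remainders mod 12 are 10, 11, 0, 1, 2, 3, 4, 5 — pairwise different, as any 8 ≤ 12 consecutive integers have distinct residues.
Any two of them differ by at most 7 < 12 and by at least 1, so no difference is a multiple of 12.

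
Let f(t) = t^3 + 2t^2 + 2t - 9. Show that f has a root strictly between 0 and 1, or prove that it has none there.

No.

Evaluate at the endpoints: f(0) = -9, f(1) = -4 — same sign (negative).
f'(t) = 3t^2 + 4t + 2 has discriminant 4² − 4·3·2 = -8 < 0, so f' has no real roots and is positive for every real t.
So f is strictly increasing; between 0 and 1 its values lie between f(0) = -9 and f(1) = -4, all negative. Therefore f has no root in (0, 1).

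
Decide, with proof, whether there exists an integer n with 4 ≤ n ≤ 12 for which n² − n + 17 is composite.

The values for n = 4, 5, …, 12 are 29, 37, 47, 59, 73, 89, 107, 127, 149, and each of these is prime.
So no value in the range makes the expression composite.

No such integer n in that range exists.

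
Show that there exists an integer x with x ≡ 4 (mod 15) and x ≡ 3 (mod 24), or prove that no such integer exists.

No, no such integer exists.

gcd(15, 24) = 3. If x ≡ 4 (mod 15) and x ≡ 3 (mod 24), then x ≡ 4 (mod 3) and x ≡ 3 (mod 3).
But 4 mod 3 = 1 while 3 mod 3 = 0, a contradiction.
Hence the system has no solution.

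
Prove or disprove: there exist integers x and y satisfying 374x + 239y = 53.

374 and 239 are coprime, so 374x + 239y ranges over all of ℤ.
Euclidean algorithm: 374 = 1·239 + 135, 239 = 1·135 + 104, 135 = 1·104 + 31, 104 = 3·31 + 11, 31 = 2·11 + 9, 11 = 1·9 + 2, 9 = 4·2 + 1, 2 = 2·1 + 0.
Unwinding: 1 = 9 − 4·2 = 9 − 4·(11 − 1·9) = −4·11 + 5·9 = −4·11 + 5·(31 − 2·11) = 5·31 − 14·11 = 5·31 − 14·(104 − 3·31) = −14·104 + 47·31 = −14·104 + 47·(135 − 1·104) = 47·135 − 61·104 = 47·135 − 61·(239 − 1·135) = −61·239 + 108·135 = −61·239 + 108·(374 − 1·239) = 108·374 − 169·239, i.e. 374·108 + 239·(-169) = 1.
Times 53: 374·5724 + 239·(-8957) = 53, so (5724, -8957) solves it.
Subtracting 23·239 from x and adding 23·374 to y gives the tidier solution (227, -355).
Indeed 374·227 + 239·(-355) = 84898 − 84845 = 53.

x = 227, y = -355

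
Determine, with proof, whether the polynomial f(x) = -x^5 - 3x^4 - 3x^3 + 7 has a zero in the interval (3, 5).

f(3) = -560 and f(5) = -5368, both negative, so a sign-change argument is unavailable; we show f keeps this sign on the whole interval.
Substitute x = 3 + u, where 0 < u < 2 on the interval. Expanding, f(3 + u) = -u^5 - 18u^4 - 129u^3 - 459u^2 - 810u - 560.
All 6 nonzero coefficients of this polynomial in u are negative; hence for u > 0 the value is a sum of negative terms (the constant -560 among them).
Therefore f(x) < 0 throughout (3, 5), and f has no zero there.

No.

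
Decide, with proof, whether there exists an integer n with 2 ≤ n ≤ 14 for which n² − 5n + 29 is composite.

n = 6

At n = 6: 6² − 5·6 + 29 = 35 = 5·7, which is composite.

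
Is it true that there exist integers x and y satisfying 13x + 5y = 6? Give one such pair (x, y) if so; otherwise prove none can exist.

13 and 5 are coprime, so 13x + 5y ranges over all of ℤ.
Run the Euclidean algorithm on 13 and 5: 13 = 2·5 + 3, 5 = 1·3 + 2, 3 = 1·2 + 1, 2 = 2·1 + 0.
Working back up the chain: 1 = 3 − 1·2 = 3 − (5 − 1·3) = −5 + 2·3 = −5 + 2·(13 − 2·5) = 2·13 − 5·5. So 13·2 + 5·(-5) = 1.
Times 6: 13·12 + 5·(-30) = 6, so (12, -30) solves it.
The general solution is x = 12 + 5k, y = -30 − 13k; taking k = -2 gives the smaller pair x = 2, y = -4.
Indeed 13·2 + 5·(-4) = 26 − 20 = 6.

x = 2, y = -4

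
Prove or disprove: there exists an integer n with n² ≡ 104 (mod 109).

n = 39

Take n = 39. Then 39² = 1521 = 13·109 + 104, so 39² ≡ 104 (mod 109).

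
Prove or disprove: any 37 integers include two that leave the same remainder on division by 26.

Yes.

Each integer lies in one of the 26 residue classes modulo 26.
Placing 37 integers into 26 classes, some class receives at least two — say a and b.
That is, a and b leave the same remainder on division by 26, as claimed.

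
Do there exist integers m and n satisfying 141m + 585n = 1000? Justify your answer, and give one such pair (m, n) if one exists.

Any value of 141m + 585n is a multiple of gcd(141, 585) = 3.
But 1000 = 3·333 + 1, so 3 ∤ 1000.
So the equation is unsolvable over ℤ.

No, no such integers exist.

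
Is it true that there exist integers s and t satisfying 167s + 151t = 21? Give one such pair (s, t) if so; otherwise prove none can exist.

167 and 151 are coprime, so 167s + 151t ranges over all of ℤ.
Run the Euclidean algorithm on 167 and 151: 167 = 1·151 + 16, 151 = 9·16 + 7, 16 = 2·7 + 2, 7 = 3·2 + 1, 2 = 2·1 + 0.
Working back up the chain: 1 = 7 − 3·2 = 7 − 3·(16 − 2·7) = −3·16 + 7·7 = −3·16 + 7·(151 − 9·16) = 7·151 − 66·16 = 7·151 − 66·(167 − 1·151) = −66·167 + 73·151. So 167·(-66) + 151·73 = 1.
Scaling by 21 gives the particular solution (s, t) = (-1386, 1533).
Shifting by a multiple of (151, −167) keeps it a solution: s = -1386 + 10·151 = 124, t = 1533 − 10·167 = -137.
Check: 167·124 + 151·(-137) = 20708 − 20687 = 21. ✓

s = 124, t = -137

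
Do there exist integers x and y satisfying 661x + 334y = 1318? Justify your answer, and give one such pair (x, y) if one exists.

Since gcd(661, 334) = 1, every integer is an integer combination of 661 and 334.
Run the Euclidean algorithm on 661 and 334: 661 = 1·334 + 327, 334 = 1·327 + 7, 327 = 46·7 + 5, 7 = 1·5 + 2, 5 = 2·2 + 1, 2 = 2·1 + 0.
Working back up the chain: 1 = 5 − 2·2 = 5 − 2·(7 − 1·5) = −2·7 + 3·5 = −2·7 + 3·(327 − 46·7) = 3·327 − 140·7 = 3·327 − 140·(334 − 1·327) = −140·334 + 143·327 = −140·334 + 143·(661 − 1·334) = 143·661 − 283·334. So 661·143 + 334·(-283) = 1.
Multiplying through by 1318: x = 143·1318 = 188474, y = (-283)·1318 = -372994 is a solution.
The general solution is x = 188474 + 334k, y = -372994 − 661k; taking k = -564 gives the smaller pair x = 98, y = -190.
Check: 661·98 + 334·(-190) = 64778 − 63460 = 1318. ✓

x = 98, y = -190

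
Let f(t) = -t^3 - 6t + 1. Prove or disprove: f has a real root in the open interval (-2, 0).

f has no root in that interval.

f(-2) = 21 and f(0) = 1, both positive.
f'(t) = -3t^2 - 6 has discriminant 0² − 4·(-3)·(-6) = -72 < 0, so f' has no real roots and is negative for every real t.
Hence f is strictly decreasing on ℝ, and in particular on [-2, 0]. A strictly monotone function with same-sign endpoint values stays positive on the whole interval, so f has no zero in (-2, 0).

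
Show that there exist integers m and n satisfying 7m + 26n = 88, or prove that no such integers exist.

7 and 26 are coprime, so 7m + 26n ranges over all of ℤ.
Run the Euclidean algorithm on 26 and 7: 26 = 3·7 + 5, 7 = 1·5 + 2, 5 = 2·2 + 1, 2 = 2·1 + 0.
Unwinding: 1 = 5 − 2·2 = 5 − 2·(7 − 1·5) = −2·7 + 3·5 = −2·7 + 3·(26 − 3·7) = 3·26 − 11·7, i.e. 7·(-11) + 26·3 = 1.
Scaling by 88 gives the particular solution (m, n) = (-968, 264).
The general solution is m = -968 + 26k, n = 264 − 7k; taking k = 38 gives the smaller pair m = 20, n = -2.
Check: 7·20 + 26·(-2) = 140 − 52 = 88. ✓

m = 20, n = -2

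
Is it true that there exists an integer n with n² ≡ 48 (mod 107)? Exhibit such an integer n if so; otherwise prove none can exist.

n = 35

n = 35 works: 35² = 1225, and 1225 − 48 = 1177 = 11·107.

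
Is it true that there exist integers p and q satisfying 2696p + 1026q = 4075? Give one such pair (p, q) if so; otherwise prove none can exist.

Both 2696 and 1026 are divisible by gcd(2696, 1026) = 2, hence so is any combination 2696p + 1026q.
But 4075 = 2·2037 + 1, so 2 ∤ 4075.
Therefore 2696p + 1026q = 4075 has no solution in integers.

No such integers exist.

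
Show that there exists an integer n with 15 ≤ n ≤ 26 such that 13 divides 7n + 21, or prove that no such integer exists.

n = 23

At n = 23 we get 7·23 + 21 = 182, and 182 = 13·14.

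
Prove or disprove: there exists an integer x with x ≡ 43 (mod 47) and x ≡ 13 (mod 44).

x = 1641

The moduli 47 and 44 are coprime, so by the Chinese Remainder Theorem a unique solution modulo 2068 exists.
Any solution of the first congruence is x = 43 + 47t; substituting into the second, 47t ≡ 13 − 43 ≡ 14 (mod 44).
47 ≡ 3 (mod 44), so this reads 3t ≡ 14 (mod 44). Since 3·15 = 45 = 1·44 + 1, the inverse of 3 mod 44 is 15.
Multiplying by 15: t ≡ 15·14 = 210 ≡ 34 (mod 44).
With t = 34: x = 43 + 47·34 = 1641.
Check: 1641 mod 47 = 43, 1641 mod 44 = 13. ✓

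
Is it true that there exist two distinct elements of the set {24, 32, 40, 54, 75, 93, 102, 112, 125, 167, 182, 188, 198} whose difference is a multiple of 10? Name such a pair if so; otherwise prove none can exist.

Yes: 24 and 54.

Reduce each element mod 10: 24↦4, 32↦2, 40↦0, 54↦4, 75↦5, 93↦3, 102↦2, 112↦2, 125↦5, 167↦7, 182↦2, 188↦8, 198↦8. The residue 4 repeats (at 24 and 54), and 54 − 24 = 30 = 3·10.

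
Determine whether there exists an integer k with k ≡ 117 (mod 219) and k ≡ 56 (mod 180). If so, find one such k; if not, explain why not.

There is no such integer.

gcd(219, 180) = 3. If k ≡ 117 (mod 219) and k ≡ 56 (mod 180), then k ≡ 117 (mod 3) and k ≡ 56 (mod 3).
But 117 mod 3 = 0 while 56 mod 3 = 2, a contradiction.
So no integer satisfies both congruences.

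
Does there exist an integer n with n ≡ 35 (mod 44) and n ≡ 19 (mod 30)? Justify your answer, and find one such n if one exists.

gcd(44, 30) = 2. A simultaneous solution exists iff 35 ≡ 19 (mod 2); here 35 mod 2 = 1 = 19 mod 2, so it does.
List candidates n ≡ 35 (mod 44): 35, 79. Modulo 30 these are 5, 19; 79 gives 19 as required.
Verify: 79 = 1·44 + 35 and 79 = 2·30 + 19. ✓

n = 79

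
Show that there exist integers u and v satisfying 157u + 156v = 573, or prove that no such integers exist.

157 and 156 are coprime, so 157u + 156v ranges over all of ℤ.
Euclidean algorithm: 157 = 1·156 + 1, 156 = 156·1 + 0.
Back-substituting, 1 = 157 − 1·156; that is, 157·1 + 156·(-1) = 1.
Multiplying through by 573: u = 1·573 = 573, v = (-1)·573 = -573 is a solution.
Shifting by a multiple of (156, −157) keeps it a solution: u = 573 − 3·156 = 105, v = -573 + 3·157 = -102.
Check: 157·105 + 156·(-102) = 16485 − 15912 = 573. ✓

u = 105, v = -102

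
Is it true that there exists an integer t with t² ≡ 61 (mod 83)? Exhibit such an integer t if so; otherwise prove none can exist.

t = 12

t = 12 works: 12² = 144, and 144 − 61 = 83 = 1·83.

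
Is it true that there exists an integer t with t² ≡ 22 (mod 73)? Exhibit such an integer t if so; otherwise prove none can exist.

Apply Euler's criterion with the prime 73: 22 is a quadratic residue iff 22^36 ≡ 1 (mod 73), and a non-residue iff it is ≡ −1.
Repeated squaring mod 73: 22^2 = 484 ≡ 46; 22^4 ≡ 46² = 2116 ≡ 72; 22^8 ≡ 72² = 5184 ≡ 1; 22^16 ≡ 1² = 1 ≡ 1; 22^32 ≡ 1² = 1 ≡ 1.
Since 36 = 32 + 4, 22^36 ≡ 1 · 72; multiplying out mod 73: 1·72 = 72 ≡ 72. Thus 22^36 ≡ 72 ≡ −1 (mod 73).
By Euler's criterion 22 is a quadratic non-residue mod 73: no t satisfies t² ≡ 22 (mod 73).

No such integer exists.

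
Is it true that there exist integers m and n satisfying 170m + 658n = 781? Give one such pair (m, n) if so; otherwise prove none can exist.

Both 170 and 658 are divisible by gcd(170, 658) = 2, hence so is any combination 170m + 658n.
But 781 is not a multiple of 2 (it leaves remainder 1).
Hence no integers m, n satisfy the equation.

No such integers exist.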